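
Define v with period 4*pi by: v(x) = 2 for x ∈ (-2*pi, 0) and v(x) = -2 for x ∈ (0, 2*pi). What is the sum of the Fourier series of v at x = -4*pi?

x = -4*pi differs from x = 0 by -1 full period(s), and the series is 4*pi-periodic.
At x = 0 the one-sided limits are v(0^-) = 2 and v(0^+) = -2.
By Dirichlet's theorem the series converges to their average, [(2) + (-2)]/2 = 0.

0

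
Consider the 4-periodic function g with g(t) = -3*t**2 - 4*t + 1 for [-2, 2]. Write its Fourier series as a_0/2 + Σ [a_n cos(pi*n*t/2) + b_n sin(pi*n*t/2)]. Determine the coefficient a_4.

a_4 = 1/2 ∫_{-2}^{2} g(t) cos(2*pi*t) dt.
Integrating by parts twice (tabular method), an antiderivative of (-3*t**2 - 4*t + 1) cos(2*pi*t) is -3*t**2*sin(2*pi*t)/(2*pi) - 2*t*sin(2*pi*t)/pi - 3*t*cos(2*pi*t)/(2*pi**2) + 3*sin(2*pi*t)/(4*pi**3) + sin(2*pi*t)/(2*pi) - cos(2*pi*t)/pi**2; evaluating from -2 to 2: ∫_{-2}^{2} (-3*t**2 - 4*t + 1) cos(2*pi*t) dt = (-4/pi**2) - (2/pi**2) = -6/pi**2.
Hence a_4 = (1/2)·(-6/pi**2) = -3/pi**2.

-3/pi**2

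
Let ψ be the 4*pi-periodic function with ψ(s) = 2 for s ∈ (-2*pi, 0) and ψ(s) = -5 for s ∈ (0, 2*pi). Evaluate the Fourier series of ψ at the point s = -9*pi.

s = -9*pi differs from s = -pi by -2 full period(s), and the series is 4*pi-periodic.
ψ is continuous at s = -pi with value 2, so the series converges to 2 there.

2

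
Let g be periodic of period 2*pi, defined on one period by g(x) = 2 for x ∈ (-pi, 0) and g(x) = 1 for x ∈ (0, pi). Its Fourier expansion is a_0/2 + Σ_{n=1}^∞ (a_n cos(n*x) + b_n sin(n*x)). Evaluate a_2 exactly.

0

a_2 = 1/pi ∫_{-pi}^{pi} g(x) cos(2*x) dx.
Split the integral at the breakpoints.
Directly, an antiderivative of (2) cos(2*x) is sin(2*x); evaluating from -pi to 0: ∫_{-pi}^{0} (2) cos(2*x) dx = (0) - (0) = 0.
Directly, an antiderivative of (1) cos(2*x) is sin(2*x)/2; evaluating from 0 to pi: ∫_{0}^{pi} (1) cos(2*x) dx = (0) - (0) = 0.
Summing the pieces and multiplying by (1/pi) gives a_2 = 0.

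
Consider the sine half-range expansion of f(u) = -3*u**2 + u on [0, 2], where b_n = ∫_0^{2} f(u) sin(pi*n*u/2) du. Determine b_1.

-20/pi + 96/pi**3

b_1 = ∫_0^{2} (-3*u**2 + u) sin(pi*u/2) du.
Integrating by parts twice (tabular method), an antiderivative of (-3*u**2 + u) sin(pi*u/2) is 6*u**2*cos(pi*u/2)/pi - 24*u*sin(pi*u/2)/pi**2 - 2*u*cos(pi*u/2)/pi + 4*sin(pi*u/2)/pi**2 - 48*cos(pi*u/2)/pi**3; evaluating from 0 to 2: ∫_{0}^{2} (-3*u**2 + u) sin(pi*u/2) du = (-20/pi + 48/pi**3) - (-48/pi**3) = -20/pi + 96/pi**3.
Hence b_1 = -20/pi + 96/pi**3.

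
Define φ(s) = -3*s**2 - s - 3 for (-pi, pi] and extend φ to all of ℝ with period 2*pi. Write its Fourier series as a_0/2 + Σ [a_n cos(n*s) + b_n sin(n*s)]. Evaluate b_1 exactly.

b_1 = 1/pi ∫_{-pi}^{pi} φ(s) sin(s) ds.
Integrating by parts twice (tabular method), an antiderivative of (-3*s**2 - s - 3) sin(s) is 3*s**2*cos(s) - 6*s*sin(s) + s*cos(s) - sin(s) - 3*cos(s); evaluating from -pi to pi: ∫_{-pi}^{pi} (-3*s**2 - s - 3) sin(s) ds = (-3*pi**2 - pi + 3) - (-3*pi**2 + 3 + pi) = -2*pi.
Hence b_1 = (1/pi)·(-2*pi) = -2.

-2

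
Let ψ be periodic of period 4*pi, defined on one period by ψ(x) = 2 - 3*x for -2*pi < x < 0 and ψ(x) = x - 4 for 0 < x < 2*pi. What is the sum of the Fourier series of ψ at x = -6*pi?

-1 + 4*pi

x = -6*pi differs from x = -2*pi by -1 full period(s), and the series is 4*pi-periodic.
At x = -2*pi the one-sided limits are ψ(-2*pi^-) = -4 + 2*pi and ψ(-2*pi^+) = 2 + 6*pi.
By Dirichlet's theorem the series converges to their average, [(-4 + 2*pi) + (2 + 6*pi)]/2 = -1 + 4*pi.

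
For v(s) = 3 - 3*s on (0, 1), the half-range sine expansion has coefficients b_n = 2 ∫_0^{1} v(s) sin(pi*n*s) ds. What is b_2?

b_2 = 2 ∫_0^{1} (3 - 3*s) sin(2*pi*s) ds.
Integrating by parts (boundary term plus one more integral), an antiderivative of (3 - 3*s) sin(2*pi*s) is 3*s*cos(2*pi*s)/(2*pi) - 3*sin(2*pi*s)/(4*pi**2) - 3*cos(2*pi*s)/(2*pi); evaluating from 0 to 1: ∫_{0}^{1} (3 - 3*s) sin(2*pi*s) ds = (0) - (-3/(2*pi)) = 3/(2*pi).
Hence b_2 = 2·(3/(2*pi)) = 3/pi.

3/pi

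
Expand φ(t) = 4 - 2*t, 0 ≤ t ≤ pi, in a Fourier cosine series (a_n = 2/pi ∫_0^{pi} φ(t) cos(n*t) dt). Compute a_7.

a_7 = 2/pi ∫_0^{pi} (4 - 2*t) cos(7*t) dt.
Integrating by parts (boundary term plus one more integral), an antiderivative of (4 - 2*t) cos(7*t) is -2*t*sin(7*t)/7 + 4*sin(7*t)/7 - 2*cos(7*t)/49; evaluating from 0 to pi: ∫_{0}^{pi} (4 - 2*t) cos(7*t) dt = (2/49) - (-2/49) = 4/49.
Hence a_7 = (2/pi)·(4/49) = 8/(49*pi).

8/(49*pi)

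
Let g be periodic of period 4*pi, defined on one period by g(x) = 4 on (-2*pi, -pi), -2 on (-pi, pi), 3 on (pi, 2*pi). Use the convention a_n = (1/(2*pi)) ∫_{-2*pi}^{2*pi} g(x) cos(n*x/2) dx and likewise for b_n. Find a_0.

a_0 = (1/(2*pi)) ∫_{-2*pi}^{2*pi} g(x) dx = (1/(2*pi)) · (3*pi) = 3/2.

3/2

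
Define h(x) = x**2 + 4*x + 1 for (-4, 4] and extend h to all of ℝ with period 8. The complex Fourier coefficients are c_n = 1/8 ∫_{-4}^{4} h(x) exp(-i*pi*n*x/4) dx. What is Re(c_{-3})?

Since h is real-valued, Re(c_{-3}) = 1/8 ∫_{-4}^{4} h(x) cos(-3*pi*x/4) dx = a_{3}/2.
Integrating by parts twice (tabular method), an antiderivative of (x**2 + 4*x + 1) cos(-3*pi*x/4) is 4*x**2*sin(3*pi*x/4)/(3*pi) + 16*x*sin(3*pi*x/4)/(3*pi) + 32*x*cos(3*pi*x/4)/(9*pi**2) - 128*sin(3*pi*x/4)/(27*pi**3) + 4*sin(3*pi*x/4)/(3*pi) + 64*cos(3*pi*x/4)/(9*pi**2); evaluating from -4 to 4: ∫_{-4}^{4} (x**2 + 4*x + 1) cos(-3*pi*x/4) dx = (-64/(3*pi**2)) - (64/(9*pi**2)) = -256/(9*pi**2).
Hence Re(c_{-3}) = (1/8)·(-256/(9*pi**2)) = -32/(9*pi**2).

-32/(9*pi**2)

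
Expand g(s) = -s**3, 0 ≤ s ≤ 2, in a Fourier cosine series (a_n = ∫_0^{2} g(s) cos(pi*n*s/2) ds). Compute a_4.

a_4 = ∫_0^{2} (-s**3) cos(2*pi*s) ds.
Integrating by parts three times (tabular method), an antiderivative of (-s**3) cos(2*pi*s) is -s**3*sin(2*pi*s)/(2*pi) - 3*s**2*cos(2*pi*s)/(4*pi**2) + 3*s*sin(2*pi*s)/(4*pi**3) + 3*cos(2*pi*s)/(8*pi**4); evaluating from 0 to 2: ∫_{0}^{2} (-s**3) cos(2*pi*s) ds = (3*(1 - 8*pi**2)/(8*pi**4)) - (3/(8*pi**4)) = -3/pi**2.
Hence a_4 = -3/pi**2.

-3/pi**2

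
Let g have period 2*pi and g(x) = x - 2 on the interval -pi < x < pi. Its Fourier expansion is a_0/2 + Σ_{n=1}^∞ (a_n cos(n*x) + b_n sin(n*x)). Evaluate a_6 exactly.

0

a_6 = 1/pi ∫_{-pi}^{pi} g(x) cos(6*x) dx.
Integrating by parts (boundary term plus one more integral), an antiderivative of (x - 2) cos(6*x) is x*sin(6*x)/6 - sin(6*x)/3 + cos(6*x)/36; evaluating from -pi to pi: ∫_{-pi}^{pi} (x - 2) cos(6*x) dx = (1/36) - (1/36) = 0.
Hence a_6 = (1/pi)·(0) = 0.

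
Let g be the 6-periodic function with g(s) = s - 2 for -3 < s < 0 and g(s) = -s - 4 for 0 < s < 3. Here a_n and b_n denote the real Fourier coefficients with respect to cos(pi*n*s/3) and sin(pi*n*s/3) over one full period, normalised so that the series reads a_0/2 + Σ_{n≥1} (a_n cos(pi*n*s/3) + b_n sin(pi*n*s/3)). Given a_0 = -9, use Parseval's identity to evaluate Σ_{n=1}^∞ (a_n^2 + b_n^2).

7/2

Parseval: a_0^2/2 + Σ_{n≥1} (a_n^2+b_n^2) = 1/3 ∫_{-3}^{3} g(s)^2 ds = 44.
Subtract a_0^2/2 = 81/2: Σ (a_n^2+b_n^2) = 7/2.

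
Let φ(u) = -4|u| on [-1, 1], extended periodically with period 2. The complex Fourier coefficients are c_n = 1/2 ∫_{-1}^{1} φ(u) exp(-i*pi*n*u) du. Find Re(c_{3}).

Since φ is real-valued, Re(c_{3}) = 1/2 ∫_{-1}^{1} φ(u) cos(3*pi*u) du = a_{3}/2.
φ is even and cos(3*pi*u) is even, so the integrand is even: ∫_{-1}^{1} φ(u) cos(3*pi*u) du = 2∫_0^{1} φ(u) cos(3*pi*u) du.
Integrating by parts (boundary term plus one more integral), an antiderivative of (-4*u) cos(3*pi*u) is -4*u*sin(3*pi*u)/(3*pi) - 4*cos(3*pi*u)/(9*pi**2); evaluating from 0 to 1: ∫_{0}^{1} (-4*u) cos(3*pi*u) du = (4/(9*pi**2)) - (-4/(9*pi**2)) = 8/(9*pi**2).
So ∫_{-1}^{1} φ(u) cos(3*pi*u) du = 16/(9*pi**2).
Hence Re(c_{3}) = (1/2)·(16/(9*pi**2)) = 8/(9*pi**2).

8/(9*pi**2)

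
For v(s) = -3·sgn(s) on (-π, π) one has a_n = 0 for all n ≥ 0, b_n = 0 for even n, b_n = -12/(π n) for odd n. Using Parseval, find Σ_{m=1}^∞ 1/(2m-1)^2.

Parseval: Σ b_n^2 = (1/π) ∫_{-π}^{π} v(s)^2 ds = 18.
Only odd n contribute, with b_n^2 = 144/(π^2 n^2), so Σ_{m≥1} 1/(2m-1)^2 = π^2·(18)/144 = pi**2/8.

pi**2/8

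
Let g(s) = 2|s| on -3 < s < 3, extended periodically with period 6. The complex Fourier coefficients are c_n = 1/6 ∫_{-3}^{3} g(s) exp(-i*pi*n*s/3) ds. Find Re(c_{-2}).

Since g is real-valued, Re(c_{-2}) = 1/6 ∫_{-3}^{3} g(s) cos(-2*pi*s/3) ds = a_{2}/2.
g is even and cos(-2*pi*s/3) is even, so the integrand is even: ∫_{-3}^{3} g(s) cos(-2*pi*s/3) ds = 2∫_0^{3} g(s) cos(-2*pi*s/3) ds.
Integrating by parts (boundary term plus one more integral), an antiderivative of (2*s) cos(-2*pi*s/3) is 3*s*sin(2*pi*s/3)/pi + 9*cos(2*pi*s/3)/(2*pi**2); evaluating from 0 to 3: ∫_{0}^{3} (2*s) cos(-2*pi*s/3) ds = (9/(2*pi**2)) - (9/(2*pi**2)) = 0.
So ∫_{-3}^{3} g(s) cos(-2*pi*s/3) ds = 0.
Hence Re(c_{-2}) = (1/6)·(0) = 0.

0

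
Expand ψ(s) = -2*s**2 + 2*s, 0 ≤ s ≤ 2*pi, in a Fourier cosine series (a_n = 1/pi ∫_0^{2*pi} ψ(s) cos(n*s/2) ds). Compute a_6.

a_6 = 1/pi ∫_0^{2*pi} (-2*s**2 + 2*s) cos(3*s) ds.
Integrating by parts twice (tabular method), an antiderivative of (-2*s**2 + 2*s) cos(3*s) is -2*s**2*sin(3*s)/3 + 2*s*sin(3*s)/3 - 4*s*cos(3*s)/9 + 4*sin(3*s)/27 + 2*cos(3*s)/9; evaluating from 0 to 2*pi: ∫_{0}^{2*pi} (-2*s**2 + 2*s) cos(3*s) ds = (2/9 - 8*pi/9) - (2/9) = -8*pi/9.
Hence a_6 = (1/pi)·(-8*pi/9) = -8/9.

-8/9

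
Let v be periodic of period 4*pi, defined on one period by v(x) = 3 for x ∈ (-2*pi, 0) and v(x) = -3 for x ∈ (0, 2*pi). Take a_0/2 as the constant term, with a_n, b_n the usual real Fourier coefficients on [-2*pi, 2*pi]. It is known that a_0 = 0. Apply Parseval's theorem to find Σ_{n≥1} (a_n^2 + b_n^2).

Parseval: a_0^2/2 + Σ_{n≥1} (a_n^2+b_n^2) = (1/(2*pi)) ∫_{-2*pi}^{2*pi} v(x)^2 dx = 18.
Subtract a_0^2/2 = 0: Σ (a_n^2+b_n^2) = 18.

18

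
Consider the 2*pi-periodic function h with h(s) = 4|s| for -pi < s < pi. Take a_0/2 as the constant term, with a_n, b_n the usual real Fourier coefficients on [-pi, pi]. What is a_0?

a_0 = 1/pi ∫_{-pi}^{pi} h(s) ds = 1/pi · (4*pi**2) = 4*pi.

4*pi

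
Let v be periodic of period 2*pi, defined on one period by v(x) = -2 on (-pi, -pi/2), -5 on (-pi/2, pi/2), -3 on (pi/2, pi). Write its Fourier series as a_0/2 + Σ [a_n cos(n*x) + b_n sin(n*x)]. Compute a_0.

-15/2

a_0 = 1/pi ∫_{-pi}^{pi} v(x) dx = 1/pi · (-15*pi/2) = -15/2.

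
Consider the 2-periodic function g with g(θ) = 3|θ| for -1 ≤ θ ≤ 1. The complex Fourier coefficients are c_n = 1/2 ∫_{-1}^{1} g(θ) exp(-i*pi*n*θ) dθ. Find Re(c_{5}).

-6/(25*pi**2)

Since g is real-valued, Re(c_{5}) = 1/2 ∫_{-1}^{1} g(θ) cos(5*pi*θ) dθ = a_{5}/2.
g is even and cos(5*pi*θ) is even, so the integrand is even: ∫_{-1}^{1} g(θ) cos(5*pi*θ) dθ = 2∫_0^{1} g(θ) cos(5*pi*θ) dθ.
Integrating by parts (boundary term plus one more integral), an antiderivative of (3*θ) cos(5*pi*θ) is 3*θ*sin(5*pi*θ)/(5*pi) + 3*cos(5*pi*θ)/(25*pi**2); evaluating from 0 to 1: ∫_{0}^{1} (3*θ) cos(5*pi*θ) dθ = (-3/(25*pi**2)) - (3/(25*pi**2)) = -6/(25*pi**2).
So ∫_{-1}^{1} g(θ) cos(5*pi*θ) dθ = -12/(25*pi**2).
Hence Re(c_{5}) = (1/2)·(-12/(25*pi**2)) = -6/(25*pi**2).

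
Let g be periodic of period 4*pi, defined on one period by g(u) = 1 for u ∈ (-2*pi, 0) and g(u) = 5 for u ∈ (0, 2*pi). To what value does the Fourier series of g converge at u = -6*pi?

u = -6*pi differs from u = 2*pi by -2 full period(s), and the series is 4*pi-periodic.
At u = 2*pi the one-sided limits are g(2*pi^-) = 5 and g(2*pi^+) = 1.
By Dirichlet's theorem the series converges to their average, [(5) + (1)]/2 = 3.

3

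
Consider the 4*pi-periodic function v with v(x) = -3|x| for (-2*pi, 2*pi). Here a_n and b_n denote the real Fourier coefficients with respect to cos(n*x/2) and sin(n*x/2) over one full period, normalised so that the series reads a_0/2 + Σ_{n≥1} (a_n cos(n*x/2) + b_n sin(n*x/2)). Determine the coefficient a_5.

a_5 = (1/(2*pi)) ∫_{-2*pi}^{2*pi} v(x) cos(5*x/2) dx.
v is even and cos(5*x/2) is even, so the integrand is even and a_5 = 1/pi ∫_0^{2*pi} v(x) cos(5*x/2) dx.
Integrating by parts (boundary term plus one more integral), an antiderivative of (-3*x) cos(5*x/2) is -6*x*sin(5*x/2)/5 - 12*cos(5*x/2)/25; evaluating from 0 to 2*pi: ∫_{0}^{2*pi} (-3*x) cos(5*x/2) dx = (12/25) - (-12/25) = 24/25.
Hence a_5 = (1/pi)·(24/25) = 24/(25*pi).

24/(25*pi)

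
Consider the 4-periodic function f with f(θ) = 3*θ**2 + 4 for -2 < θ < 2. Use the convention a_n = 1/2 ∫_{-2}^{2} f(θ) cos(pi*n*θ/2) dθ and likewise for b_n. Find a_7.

-48/(49*pi**2)

a_7 = 1/2 ∫_{-2}^{2} f(θ) cos(7*pi*θ/2) dθ.
f is even and cos(7*pi*θ/2) is even, so the integrand is even and a_7 = ∫_0^{2} f(θ) cos(7*pi*θ/2) dθ.
Integrating by parts twice (tabular method), an antiderivative of (3*θ**2 + 4) cos(7*pi*θ/2) is 6*θ**2*sin(7*pi*θ/2)/(7*pi) + 24*θ*cos(7*pi*θ/2)/(49*pi**2) - 48*sin(7*pi*θ/2)/(343*pi**3) + 8*sin(7*pi*θ/2)/(7*pi); evaluating from 0 to 2: ∫_{0}^{2} (3*θ**2 + 4) cos(7*pi*θ/2) dθ = (-48/(49*pi**2)) - (0) = -48/(49*pi**2).
Hence a_7 = -48/(49*pi**2).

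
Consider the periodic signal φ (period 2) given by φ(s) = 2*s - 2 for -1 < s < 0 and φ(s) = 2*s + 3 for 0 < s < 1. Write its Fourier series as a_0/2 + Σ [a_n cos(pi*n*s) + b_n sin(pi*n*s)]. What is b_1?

14/pi

b_1 = ∫_{-1}^{1} φ(s) sin(pi*s) ds.
Split the integral at the breakpoints.
Integrating by parts (boundary term plus one more integral), an antiderivative of (2*s - 2) sin(pi*s) is -2*s*cos(pi*s)/pi + 2*sin(pi*s)/pi**2 + 2*cos(pi*s)/pi; evaluating from -1 to 0: ∫_{-1}^{0} (2*s - 2) sin(pi*s) ds = (2/pi) - (-4/pi) = 6/pi.
Integrating by parts (boundary term plus one more integral), an antiderivative of (2*s + 3) sin(pi*s) is -2*s*cos(pi*s)/pi + 2*sin(pi*s)/pi**2 - 3*cos(pi*s)/pi; evaluating from 0 to 1: ∫_{0}^{1} (2*s + 3) sin(pi*s) ds = (5/pi) - (-3/pi) = 8/pi.
Summing the pieces gives b_1 = 14/pi.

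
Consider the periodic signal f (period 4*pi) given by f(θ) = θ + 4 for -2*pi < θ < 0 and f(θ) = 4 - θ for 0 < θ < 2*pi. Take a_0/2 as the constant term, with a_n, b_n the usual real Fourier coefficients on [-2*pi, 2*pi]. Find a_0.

a_0 = (1/(2*pi)) ∫_{-2*pi}^{2*pi} f(θ) dθ = (1/(2*pi)) · (4*pi*(4 - pi)) = 8 - 2*pi.

8 - 2*pi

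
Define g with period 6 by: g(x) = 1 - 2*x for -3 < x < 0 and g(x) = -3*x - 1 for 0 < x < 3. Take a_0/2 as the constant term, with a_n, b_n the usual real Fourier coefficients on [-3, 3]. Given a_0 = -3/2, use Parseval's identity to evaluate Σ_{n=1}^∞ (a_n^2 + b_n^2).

439/8

Parseval: a_0^2/2 + Σ_{n≥1} (a_n^2+b_n^2) = 1/3 ∫_{-3}^{3} g(x)^2 dx = 56.
Subtract a_0^2/2 = 9/8: Σ (a_n^2+b_n^2) = 439/8.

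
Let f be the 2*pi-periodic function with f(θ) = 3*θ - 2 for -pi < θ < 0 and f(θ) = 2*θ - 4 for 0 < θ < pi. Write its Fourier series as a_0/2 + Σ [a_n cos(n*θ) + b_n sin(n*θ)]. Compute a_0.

a_0 = 1/pi ∫_{-pi}^{pi} f(θ) dθ = 1/pi · (-pi*(pi + 12)/2) = -6 - pi/2.

-6 - pi/2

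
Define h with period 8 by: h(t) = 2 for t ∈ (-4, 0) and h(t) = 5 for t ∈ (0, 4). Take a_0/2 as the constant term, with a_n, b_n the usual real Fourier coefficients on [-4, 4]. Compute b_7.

b_7 = 1/4 ∫_{-4}^{4} h(t) sin(7*pi*t/4) dt.
Split the integral at the breakpoints.
Directly, an antiderivative of (2) sin(7*pi*t/4) is -8*cos(7*pi*t/4)/(7*pi); evaluating from -4 to 0: ∫_{-4}^{0} (2) sin(7*pi*t/4) dt = (-8/(7*pi)) - (8/(7*pi)) = -16/(7*pi).
Directly, an antiderivative of (5) sin(7*pi*t/4) is -20*cos(7*pi*t/4)/(7*pi); evaluating from 0 to 4: ∫_{0}^{4} (5) sin(7*pi*t/4) dt = (20/(7*pi)) - (-20/(7*pi)) = 40/(7*pi).
Summing the pieces and multiplying by (1/4) gives b_7 = 6/(7*pi).

6/(7*pi)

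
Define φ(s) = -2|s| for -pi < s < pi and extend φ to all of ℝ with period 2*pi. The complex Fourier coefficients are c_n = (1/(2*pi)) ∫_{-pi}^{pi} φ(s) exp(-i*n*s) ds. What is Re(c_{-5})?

Since φ is real-valued, Re(c_{-5}) = (1/(2*pi)) ∫_{-pi}^{pi} φ(s) cos(-5*s) ds = a_{5}/2.
φ is even and cos(-5*s) is even, so the integrand is even: ∫_{-pi}^{pi} φ(s) cos(-5*s) ds = 2∫_0^{pi} φ(s) cos(-5*s) ds.
Integrating by parts (boundary term plus one more integral), an antiderivative of (-2*s) cos(-5*s) is -2*s*sin(5*s)/5 - 2*cos(5*s)/25; evaluating from 0 to pi: ∫_{0}^{pi} (-2*s) cos(-5*s) ds = (2/25) - (-2/25) = 4/25.
So ∫_{-pi}^{pi} φ(s) cos(-5*s) ds = 8/25.
Hence Re(c_{-5}) = (1/(2*pi))·(8/25) = 4/(25*pi).

4/(25*pi)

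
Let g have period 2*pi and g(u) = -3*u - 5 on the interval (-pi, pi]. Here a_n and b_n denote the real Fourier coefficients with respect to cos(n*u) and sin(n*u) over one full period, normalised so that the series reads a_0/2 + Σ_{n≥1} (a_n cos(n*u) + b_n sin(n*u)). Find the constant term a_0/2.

-5

a_0 = 1/pi ∫_{-pi}^{pi} g(u) du = 1/pi · (-10*pi) = -10.
So the constant term a_0/2 = -5.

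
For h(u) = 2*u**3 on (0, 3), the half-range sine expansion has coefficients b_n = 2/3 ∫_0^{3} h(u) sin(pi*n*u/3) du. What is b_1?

b_1 = 2/3 ∫_0^{3} (2*u**3) sin(pi*u/3) du.
Integrating by parts three times (tabular method), an antiderivative of (2*u**3) sin(pi*u/3) is -6*u**3*cos(pi*u/3)/pi + 54*u**2*sin(pi*u/3)/pi**2 + 324*u*cos(pi*u/3)/pi**3 - 972*sin(pi*u/3)/pi**4; evaluating from 0 to 3: ∫_{0}^{3} (2*u**3) sin(pi*u/3) du = (-972/pi**3 + 162/pi) - (0) = -972/pi**3 + 162/pi.
Hence b_1 = (2/3)·(-972/pi**3 + 162/pi) = -648/pi**3 + 108/pi.

-648/pi**3 + 108/pi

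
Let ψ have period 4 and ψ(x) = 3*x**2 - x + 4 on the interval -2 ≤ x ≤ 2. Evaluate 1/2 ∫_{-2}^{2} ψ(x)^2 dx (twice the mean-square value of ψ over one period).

2344/15

1/2 ∫_{-2}^{2} ψ(x)^2 dx = 1/2 · (4688/15) = 2344/15.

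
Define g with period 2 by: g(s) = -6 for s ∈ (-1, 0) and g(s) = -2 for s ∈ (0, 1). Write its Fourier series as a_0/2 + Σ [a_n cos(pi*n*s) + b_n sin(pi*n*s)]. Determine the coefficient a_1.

a_1 = ∫_{-1}^{1} g(s) cos(pi*s) ds.
Split the integral at the breakpoints.
Directly, an antiderivative of (-6) cos(pi*s) is -6*sin(pi*s)/pi; evaluating from -1 to 0: ∫_{-1}^{0} (-6) cos(pi*s) ds = (0) - (0) = 0.
Directly, an antiderivative of (-2) cos(pi*s) is -2*sin(pi*s)/pi; evaluating from 0 to 1: ∫_{0}^{1} (-2) cos(pi*s) ds = (0) - (0) = 0.
Summing the pieces gives a_1 = 0.

0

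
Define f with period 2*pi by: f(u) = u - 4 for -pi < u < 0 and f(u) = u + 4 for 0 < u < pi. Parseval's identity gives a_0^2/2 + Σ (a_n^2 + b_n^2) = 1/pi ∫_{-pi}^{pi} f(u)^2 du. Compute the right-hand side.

2*pi**2/3 + 8*pi + 32

1/pi ∫_{-pi}^{pi} f(u)^2 du = 1/pi · (2*pi*(pi**2 + 12*pi + 48)/3) = 2*pi**2/3 + 8*pi + 32.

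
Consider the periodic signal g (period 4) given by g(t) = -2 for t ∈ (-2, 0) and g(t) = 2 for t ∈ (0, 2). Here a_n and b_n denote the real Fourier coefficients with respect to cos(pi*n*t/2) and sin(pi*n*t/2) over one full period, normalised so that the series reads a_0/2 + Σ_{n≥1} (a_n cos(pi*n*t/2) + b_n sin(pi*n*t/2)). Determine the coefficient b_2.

0

b_2 = 1/2 ∫_{-2}^{2} g(t) sin(pi*t) dt.
g is odd and sin(pi*t) is odd, so the integrand is even and b_2 = ∫_0^{2} g(t) sin(pi*t) dt.
Directly, an antiderivative of (2) sin(pi*t) is -2*cos(pi*t)/pi; evaluating from 0 to 2: ∫_{0}^{2} (2) sin(pi*t) dt = (-2/pi) - (-2/pi) = 0.
Hence b_2 = 0.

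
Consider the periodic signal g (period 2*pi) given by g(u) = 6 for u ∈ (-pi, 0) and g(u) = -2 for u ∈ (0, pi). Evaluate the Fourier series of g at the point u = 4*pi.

2

u = 4*pi differs from u = 0 by 2 full period(s), and the series is 2*pi-periodic.
At u = 0 the one-sided limits are g(0^-) = 6 and g(0^+) = -2.
By Dirichlet's theorem the series converges to their average, [(6) + (-2)]/2 = 2.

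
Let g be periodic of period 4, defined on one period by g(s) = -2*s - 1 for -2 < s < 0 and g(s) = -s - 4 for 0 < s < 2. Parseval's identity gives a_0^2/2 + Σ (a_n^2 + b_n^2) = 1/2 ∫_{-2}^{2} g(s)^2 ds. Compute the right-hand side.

83/3

1/2 ∫_{-2}^{2} g(s)^2 ds = 1/2 · (166/3) = 83/3.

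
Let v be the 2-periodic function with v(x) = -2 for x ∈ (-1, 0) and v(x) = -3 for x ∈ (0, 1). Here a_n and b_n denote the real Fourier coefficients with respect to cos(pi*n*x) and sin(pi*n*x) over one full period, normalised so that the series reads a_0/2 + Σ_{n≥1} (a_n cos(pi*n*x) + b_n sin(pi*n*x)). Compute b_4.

b_4 = ∫_{-1}^{1} v(x) sin(4*pi*x) dx.
Split the integral at the breakpoints.
Directly, an antiderivative of (-2) sin(4*pi*x) is cos(4*pi*x)/(2*pi); evaluating from -1 to 0: ∫_{-1}^{0} (-2) sin(4*pi*x) dx = (1/(2*pi)) - (1/(2*pi)) = 0.
Directly, an antiderivative of (-3) sin(4*pi*x) is 3*cos(4*pi*x)/(4*pi); evaluating from 0 to 1: ∫_{0}^{1} (-3) sin(4*pi*x) dx = (3/(4*pi)) - (3/(4*pi)) = 0.
Summing the pieces gives b_4 = 0.

0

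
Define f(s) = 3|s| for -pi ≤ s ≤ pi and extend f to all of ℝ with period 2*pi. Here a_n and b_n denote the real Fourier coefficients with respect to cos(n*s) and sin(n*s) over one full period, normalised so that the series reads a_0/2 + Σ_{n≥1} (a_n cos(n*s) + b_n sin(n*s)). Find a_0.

3*pi

a_0 = 1/pi ∫_{-pi}^{pi} f(s) ds = 1/pi · (3*pi**2) = 3*pi.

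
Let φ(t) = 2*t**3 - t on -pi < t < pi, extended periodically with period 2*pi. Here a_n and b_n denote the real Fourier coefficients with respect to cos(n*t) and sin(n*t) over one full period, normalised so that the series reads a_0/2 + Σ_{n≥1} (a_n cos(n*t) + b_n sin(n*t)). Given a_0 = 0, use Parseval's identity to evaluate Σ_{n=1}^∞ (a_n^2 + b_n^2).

Parseval: a_0^2/2 + Σ_{n≥1} (a_n^2+b_n^2) = 1/pi ∫_{-pi}^{pi} φ(t)^2 dt = 2*pi**2*(-84*pi**2 + 35 + 60*pi**4)/105.
Subtract a_0^2/2 = 0: Σ (a_n^2+b_n^2) = 2*pi**2*(-84*pi**2 + 35 + 60*pi**4)/105.

2*pi**2*(-84*pi**2 + 35 + 60*pi**4)/105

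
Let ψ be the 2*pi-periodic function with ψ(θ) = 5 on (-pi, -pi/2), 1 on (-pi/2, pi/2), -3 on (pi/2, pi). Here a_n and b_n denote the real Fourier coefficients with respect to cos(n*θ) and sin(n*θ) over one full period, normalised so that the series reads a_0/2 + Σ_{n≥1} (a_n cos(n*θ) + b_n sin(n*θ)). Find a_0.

2

a_0 = 1/pi ∫_{-pi}^{pi} ψ(θ) dθ = 1/pi · (2*pi) = 2.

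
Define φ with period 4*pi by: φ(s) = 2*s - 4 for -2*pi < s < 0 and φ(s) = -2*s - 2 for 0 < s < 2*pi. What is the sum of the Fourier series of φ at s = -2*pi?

-4*pi - 3

At s = -2*pi the one-sided limits are φ(-2*pi^-) = -4*pi - 2 and φ(-2*pi^+) = -4*pi - 4.
By Dirichlet's theorem the series converges to their average, [(-4*pi - 2) + (-4*pi - 4)]/2 = -4*pi - 3.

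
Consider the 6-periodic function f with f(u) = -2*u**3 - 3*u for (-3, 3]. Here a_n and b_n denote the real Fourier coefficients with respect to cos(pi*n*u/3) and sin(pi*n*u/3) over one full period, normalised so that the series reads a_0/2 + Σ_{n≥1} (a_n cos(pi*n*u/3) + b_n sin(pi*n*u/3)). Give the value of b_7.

b_7 = 1/3 ∫_{-3}^{3} f(u) sin(7*pi*u/3) du.
f is odd and sin(7*pi*u/3) is odd, so the integrand is even and b_7 = 2/3 ∫_0^{3} f(u) sin(7*pi*u/3) du.
Integrating by parts three times (tabular method), an antiderivative of (-2*u**3 - 3*u) sin(7*pi*u/3) is 6*u**3*cos(7*pi*u/3)/(7*pi) - 54*u**2*sin(7*pi*u/3)/(49*pi**2) - 324*u*cos(7*pi*u/3)/(343*pi**3) + 9*u*cos(7*pi*u/3)/(7*pi) - 27*sin(7*pi*u/3)/(49*pi**2) + 972*sin(7*pi*u/3)/(2401*pi**4); evaluating from 0 to 3: ∫_{0}^{3} (-2*u**3 - 3*u) sin(7*pi*u/3) du = (-27/pi + 972/(343*pi**3)) - (0) = -27/pi + 972/(343*pi**3).
Hence b_7 = (2/3)·(-27/pi + 972/(343*pi**3)) = -18/pi + 648/(343*pi**3).

-18/pi + 648/(343*pi**3)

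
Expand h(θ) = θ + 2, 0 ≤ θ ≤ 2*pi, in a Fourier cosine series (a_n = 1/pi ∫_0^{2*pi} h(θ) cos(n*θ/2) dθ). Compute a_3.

a_3 = 1/pi ∫_0^{2*pi} (θ + 2) cos(3*θ/2) dθ.
Integrating by parts (boundary term plus one more integral), an antiderivative of (θ + 2) cos(3*θ/2) is 2*θ*sin(3*θ/2)/3 + 4*sin(3*θ/2)/3 + 4*cos(3*θ/2)/9; evaluating from 0 to 2*pi: ∫_{0}^{2*pi} (θ + 2) cos(3*θ/2) dθ = (-4/9) - (4/9) = -8/9.
Hence a_3 = (1/pi)·(-8/9) = -8/(9*pi).

-8/(9*pi)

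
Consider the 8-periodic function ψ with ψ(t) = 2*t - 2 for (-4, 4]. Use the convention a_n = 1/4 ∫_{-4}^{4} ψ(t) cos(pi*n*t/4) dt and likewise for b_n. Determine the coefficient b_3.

b_3 = 1/4 ∫_{-4}^{4} ψ(t) sin(3*pi*t/4) dt.
Integrating by parts (boundary term plus one more integral), an antiderivative of (2*t - 2) sin(3*pi*t/4) is -8*t*cos(3*pi*t/4)/(3*pi) + 32*sin(3*pi*t/4)/(9*pi**2) + 8*cos(3*pi*t/4)/(3*pi); evaluating from -4 to 4: ∫_{-4}^{4} (2*t - 2) sin(3*pi*t/4) dt = (8/pi) - (-40/(3*pi)) = 64/(3*pi).
Hence b_3 = (1/4)·(64/(3*pi)) = 16/(3*pi).

16/(3*pi)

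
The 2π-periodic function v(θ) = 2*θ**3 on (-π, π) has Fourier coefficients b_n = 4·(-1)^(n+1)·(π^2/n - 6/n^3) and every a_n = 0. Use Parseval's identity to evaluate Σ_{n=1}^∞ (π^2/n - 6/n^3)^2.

Parseval: Σ b_n^2 = (1/π) ∫_{-π}^{π} v(θ)^2 dθ = 8*pi**6/7.
b_n^2 = 16·(π^2/n - 6/n^3)^2, so the sum equals (8*pi**6/7)/16 = pi**6/14.

pi**6/14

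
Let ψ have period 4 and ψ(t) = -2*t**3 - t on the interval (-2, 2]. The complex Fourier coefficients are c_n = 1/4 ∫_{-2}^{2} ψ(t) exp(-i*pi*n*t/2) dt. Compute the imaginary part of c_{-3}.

-6/pi + 32/(9*pi**3)

Since ψ is real-valued, Im(c_{-3}) = -1/4 ∫_{-2}^{2} ψ(t) sin(-3*pi*t/2) dt = b_{3}/2.
ψ is odd and sin(-3*pi*t/2) is odd, so the integrand is even: ∫_{-2}^{2} ψ(t) sin(-3*pi*t/2) dt = 2∫_0^{2} ψ(t) sin(-3*pi*t/2) dt.
Integrating by parts three times (tabular method), an antiderivative of (-2*t**3 - t) sin(-3*pi*t/2) is -4*t**3*cos(3*pi*t/2)/(3*pi) + 8*t**2*sin(3*pi*t/2)/(3*pi**2) - 2*t*cos(3*pi*t/2)/(3*pi) + 32*t*cos(3*pi*t/2)/(9*pi**3) - 64*sin(3*pi*t/2)/(27*pi**4) + 4*sin(3*pi*t/2)/(9*pi**2); evaluating from 0 to 2: ∫_{0}^{2} (-2*t**3 - t) sin(-3*pi*t/2) dt = (-64/(9*pi**3) + 12/pi) - (0) = -64/(9*pi**3) + 12/pi.
So ∫_{-2}^{2} ψ(t) sin(-3*pi*t/2) dt = -128/(9*pi**3) + 24/pi.
Hence Im(c_{-3}) = (-1/4)·(-128/(9*pi**3) + 24/pi) = -6/pi + 32/(9*pi**3).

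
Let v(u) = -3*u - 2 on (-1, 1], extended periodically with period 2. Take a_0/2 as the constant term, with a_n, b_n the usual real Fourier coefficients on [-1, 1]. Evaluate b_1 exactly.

b_1 = ∫_{-1}^{1} v(u) sin(pi*u) du.
Integrating by parts (boundary term plus one more integral), an antiderivative of (-3*u - 2) sin(pi*u) is 3*u*cos(pi*u)/pi - 3*sin(pi*u)/pi**2 + 2*cos(pi*u)/pi; evaluating from -1 to 1: ∫_{-1}^{1} (-3*u - 2) sin(pi*u) du = (-5/pi) - (1/pi) = -6/pi.
Hence b_1 = -6/pi.

-6/pi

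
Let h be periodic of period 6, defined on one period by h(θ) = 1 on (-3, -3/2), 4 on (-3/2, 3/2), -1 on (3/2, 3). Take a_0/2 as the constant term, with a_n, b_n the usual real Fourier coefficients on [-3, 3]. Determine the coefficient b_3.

b_3 = 1/3 ∫_{-3}^{3} h(θ) sin(pi*θ) dθ.
Split the integral at the breakpoints.
Directly, an antiderivative of (1) sin(pi*θ) is -cos(pi*θ)/pi; evaluating from -3 to -3/2: ∫_{-3}^{-3/2} (1) sin(pi*θ) dθ = (0) - (1/pi) = -1/pi.
Directly, an antiderivative of (4) sin(pi*θ) is -4*cos(pi*θ)/pi; evaluating from -3/2 to 3/2: ∫_{-3/2}^{3/2} (4) sin(pi*θ) dθ = (0) - (0) = 0.
Directly, an antiderivative of (-1) sin(pi*θ) is cos(pi*θ)/pi; evaluating from 3/2 to 3: ∫_{3/2}^{3} (-1) sin(pi*θ) dθ = (-1/pi) - (0) = -1/pi.
Summing the pieces and multiplying by (1/3) gives b_3 = -2/(3*pi).

-2/(3*pi)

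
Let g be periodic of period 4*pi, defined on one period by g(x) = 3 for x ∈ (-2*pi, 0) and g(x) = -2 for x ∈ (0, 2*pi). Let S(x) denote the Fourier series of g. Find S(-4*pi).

1/2

x = -4*pi differs from x = 0 by -1 full period(s), and the series is 4*pi-periodic.
At x = 0 the one-sided limits are g(0^-) = 3 and g(0^+) = -2.
By Dirichlet's theorem the series converges to their average, [(3) + (-2)]/2 = 1/2.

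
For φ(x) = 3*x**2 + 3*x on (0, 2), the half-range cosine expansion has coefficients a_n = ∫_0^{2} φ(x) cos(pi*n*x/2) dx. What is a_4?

3/pi**2

a_4 = ∫_0^{2} (3*x**2 + 3*x) cos(2*pi*x) dx.
Integrating by parts twice (tabular method), an antiderivative of (3*x**2 + 3*x) cos(2*pi*x) is 3*x**2*sin(2*pi*x)/(2*pi) + 3*x*sin(2*pi*x)/(2*pi) + 3*x*cos(2*pi*x)/(2*pi**2) - 3*sin(2*pi*x)/(4*pi**3) + 3*cos(2*pi*x)/(4*pi**2); evaluating from 0 to 2: ∫_{0}^{2} (3*x**2 + 3*x) cos(2*pi*x) dx = (15/(4*pi**2)) - (3/(4*pi**2)) = 3/pi**2.
Hence a_4 = 3/pi**2.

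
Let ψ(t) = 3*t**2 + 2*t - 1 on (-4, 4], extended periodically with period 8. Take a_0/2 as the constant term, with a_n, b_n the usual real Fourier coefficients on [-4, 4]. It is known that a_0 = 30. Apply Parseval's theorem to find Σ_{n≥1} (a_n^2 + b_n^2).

6784/15

Parseval: a_0^2/2 + Σ_{n≥1} (a_n^2+b_n^2) = 1/4 ∫_{-4}^{4} ψ(t)^2 dt = 13534/15.
Subtract a_0^2/2 = 450: Σ (a_n^2+b_n^2) = 6784/15.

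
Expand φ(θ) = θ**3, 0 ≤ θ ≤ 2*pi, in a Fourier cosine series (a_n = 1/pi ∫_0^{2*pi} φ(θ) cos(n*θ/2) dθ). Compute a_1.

-48*pi + 192/pi

a_1 = 1/pi ∫_0^{2*pi} (θ**3) cos(θ/2) dθ.
Integrating by parts three times (tabular method), an antiderivative of (θ**3) cos(θ/2) is 2*θ**3*sin(θ/2) + 12*θ**2*cos(θ/2) - 48*θ*sin(θ/2) - 96*cos(θ/2); evaluating from 0 to 2*pi: ∫_{0}^{2*pi} (θ**3) cos(θ/2) dθ = (96 - 48*pi**2) - (-96) = 192 - 48*pi**2.
Hence a_1 = (1/pi)·(192 - 48*pi**2) = -48*pi + 192/pi.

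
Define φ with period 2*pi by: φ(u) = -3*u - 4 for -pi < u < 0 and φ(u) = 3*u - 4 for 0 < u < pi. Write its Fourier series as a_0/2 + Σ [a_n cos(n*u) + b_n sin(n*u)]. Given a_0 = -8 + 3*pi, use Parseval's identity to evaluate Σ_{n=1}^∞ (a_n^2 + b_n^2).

3*pi**2/2

Parseval: a_0^2/2 + Σ_{n≥1} (a_n^2+b_n^2) = 1/pi ∫_{-pi}^{pi} φ(u)^2 du = -24*pi + 32 + 6*pi**2.
Subtract a_0^2/2 = (8 - 3*pi)**2/2: Σ (a_n^2+b_n^2) = 3*pi**2/2.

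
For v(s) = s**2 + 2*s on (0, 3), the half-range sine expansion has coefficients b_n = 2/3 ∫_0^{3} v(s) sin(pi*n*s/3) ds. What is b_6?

b_6 = 2/3 ∫_0^{3} (s**2 + 2*s) sin(2*pi*s) ds.
Integrating by parts twice (tabular method), an antiderivative of (s**2 + 2*s) sin(2*pi*s) is -s**2*cos(2*pi*s)/(2*pi) + s*sin(2*pi*s)/(2*pi**2) - s*cos(2*pi*s)/pi + sin(2*pi*s)/(2*pi**2) + cos(2*pi*s)/(4*pi**3); evaluating from 0 to 3: ∫_{0}^{3} (s**2 + 2*s) sin(2*pi*s) ds = ((1 - 30*pi**2)/(4*pi**3)) - (1/(4*pi**3)) = -15/(2*pi).
Hence b_6 = (2/3)·(-15/(2*pi)) = -5/pi.

-5/pi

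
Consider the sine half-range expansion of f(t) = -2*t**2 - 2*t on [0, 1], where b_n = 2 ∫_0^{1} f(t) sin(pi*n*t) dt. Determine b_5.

b_5 = 2 ∫_0^{1} (-2*t**2 - 2*t) sin(5*pi*t) dt.
Integrating by parts twice (tabular method), an antiderivative of (-2*t**2 - 2*t) sin(5*pi*t) is 2*t**2*cos(5*pi*t)/(5*pi) - 4*t*sin(5*pi*t)/(25*pi**2) + 2*t*cos(5*pi*t)/(5*pi) - 2*sin(5*pi*t)/(25*pi**2) - 4*cos(5*pi*t)/(125*pi**3); evaluating from 0 to 1: ∫_{0}^{1} (-2*t**2 - 2*t) sin(5*pi*t) dt = (4*(1 - 25*pi**2)/(125*pi**3)) - (-4/(125*pi**3)) = 4*(2 - 25*pi**2)/(125*pi**3).
Hence b_5 = 2·(4*(2 - 25*pi**2)/(125*pi**3)) = 8*(2 - 25*pi**2)/(125*pi**3).

8*(2 - 25*pi**2)/(125*pi**3)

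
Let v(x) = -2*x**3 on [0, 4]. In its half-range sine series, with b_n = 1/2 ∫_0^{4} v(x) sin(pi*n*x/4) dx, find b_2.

b_2 = 1/2 ∫_0^{4} (-2*x**3) sin(pi*x/2) dx.
Integrating by parts three times (tabular method), an antiderivative of (-2*x**3) sin(pi*x/2) is 4*x**3*cos(pi*x/2)/pi - 24*x**2*sin(pi*x/2)/pi**2 - 96*x*cos(pi*x/2)/pi**3 + 192*sin(pi*x/2)/pi**4; evaluating from 0 to 4: ∫_{0}^{4} (-2*x**3) sin(pi*x/2) dx = (-384/pi**3 + 256/pi) - (0) = -384/pi**3 + 256/pi.
Hence b_2 = (1/2)·(-384/pi**3 + 256/pi) = -192/pi**3 + 128/pi.

-192/pi**3 + 128/pi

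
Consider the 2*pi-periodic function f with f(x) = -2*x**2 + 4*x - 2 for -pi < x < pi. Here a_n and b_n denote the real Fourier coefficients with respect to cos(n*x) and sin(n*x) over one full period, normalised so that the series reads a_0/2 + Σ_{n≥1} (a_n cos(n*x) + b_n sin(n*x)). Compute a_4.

a_4 = 1/pi ∫_{-pi}^{pi} f(x) cos(4*x) dx.
Integrating by parts twice (tabular method), an antiderivative of (-2*x**2 + 4*x - 2) cos(4*x) is -x**2*sin(4*x)/2 + x*sin(4*x) - x*cos(4*x)/4 - 7*sin(4*x)/16 + cos(4*x)/4; evaluating from -pi to pi: ∫_{-pi}^{pi} (-2*x**2 + 4*x - 2) cos(4*x) dx = (1/4 - pi/4) - (1/4 + pi/4) = -pi/2.
Hence a_4 = (1/pi)·(-pi/2) = -1/2.

-1/2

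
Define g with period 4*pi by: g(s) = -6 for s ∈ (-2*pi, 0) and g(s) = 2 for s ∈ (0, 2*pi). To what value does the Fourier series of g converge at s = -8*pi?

-2

s = -8*pi differs from s = 0 by -2 full period(s), and the series is 4*pi-periodic.
At s = 0 the one-sided limits are g(0^-) = -6 and g(0^+) = 2.
By Dirichlet's theorem the series converges to their average, [(-6) + (2)]/2 = -2.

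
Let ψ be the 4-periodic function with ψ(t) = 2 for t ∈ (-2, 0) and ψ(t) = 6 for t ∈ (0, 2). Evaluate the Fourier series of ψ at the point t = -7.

6

t = -7 differs from t = 1 by -2 full period(s), and the series is 4-periodic.
ψ is continuous at t = 1 with value 6, so the series converges to 6 there.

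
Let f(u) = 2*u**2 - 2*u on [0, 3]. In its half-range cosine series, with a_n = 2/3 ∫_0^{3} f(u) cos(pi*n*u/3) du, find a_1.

a_1 = 2/3 ∫_0^{3} (2*u**2 - 2*u) cos(pi*u/3) du.
Integrating by parts twice (tabular method), an antiderivative of (2*u**2 - 2*u) cos(pi*u/3) is 6*u**2*sin(pi*u/3)/pi - 6*u*sin(pi*u/3)/pi + 36*u*cos(pi*u/3)/pi**2 - 108*sin(pi*u/3)/pi**3 - 18*cos(pi*u/3)/pi**2; evaluating from 0 to 3: ∫_{0}^{3} (2*u**2 - 2*u) cos(pi*u/3) du = (-90/pi**2) - (-18/pi**2) = -72/pi**2.
Hence a_1 = (2/3)·(-72/pi**2) = -48/pi**2.

-48/pi**2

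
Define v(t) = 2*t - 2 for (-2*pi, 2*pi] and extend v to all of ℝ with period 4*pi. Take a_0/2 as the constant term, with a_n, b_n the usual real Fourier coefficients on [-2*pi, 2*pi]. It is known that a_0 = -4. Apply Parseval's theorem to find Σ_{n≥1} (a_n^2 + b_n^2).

32*pi**2/3

Parseval: a_0^2/2 + Σ_{n≥1} (a_n^2+b_n^2) = (1/(2*pi)) ∫_{-2*pi}^{2*pi} v(t)^2 dt = 8 + 32*pi**2/3.
Subtract a_0^2/2 = 8: Σ (a_n^2+b_n^2) = 32*pi**2/3.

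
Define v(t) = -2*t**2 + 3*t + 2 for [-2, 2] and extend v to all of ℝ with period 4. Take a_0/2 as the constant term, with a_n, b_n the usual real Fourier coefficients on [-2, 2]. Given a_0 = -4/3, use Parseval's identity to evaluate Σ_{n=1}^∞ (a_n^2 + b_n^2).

Parseval: a_0^2/2 + Σ_{n≥1} (a_n^2+b_n^2) = 1/2 ∫_{-2}^{2} v(t)^2 dt = 544/15.
Subtract a_0^2/2 = 8/9: Σ (a_n^2+b_n^2) = 1592/45.

1592/45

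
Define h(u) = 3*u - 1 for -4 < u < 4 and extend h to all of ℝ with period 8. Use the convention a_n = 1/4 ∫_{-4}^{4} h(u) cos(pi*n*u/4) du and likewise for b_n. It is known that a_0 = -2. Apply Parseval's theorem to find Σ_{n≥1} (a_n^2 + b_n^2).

96

Parseval: a_0^2/2 + Σ_{n≥1} (a_n^2+b_n^2) = 1/4 ∫_{-4}^{4} h(u)^2 du = 98.
Subtract a_0^2/2 = 2: Σ (a_n^2+b_n^2) = 96.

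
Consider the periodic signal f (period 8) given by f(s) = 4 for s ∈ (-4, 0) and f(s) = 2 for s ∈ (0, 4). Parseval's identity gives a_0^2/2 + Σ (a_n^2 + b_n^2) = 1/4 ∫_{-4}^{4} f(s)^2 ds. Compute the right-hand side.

1/4 ∫_{-4}^{4} f(s)^2 ds = 1/4 · (80) = 20.

20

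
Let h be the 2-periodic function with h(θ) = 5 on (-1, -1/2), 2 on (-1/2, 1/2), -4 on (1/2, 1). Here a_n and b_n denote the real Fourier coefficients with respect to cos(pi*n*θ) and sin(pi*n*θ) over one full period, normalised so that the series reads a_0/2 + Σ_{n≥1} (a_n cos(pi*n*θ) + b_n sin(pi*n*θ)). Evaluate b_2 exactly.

b_2 = ∫_{-1}^{1} h(θ) sin(2*pi*θ) dθ.
Split the integral at the breakpoints.
Directly, an antiderivative of (5) sin(2*pi*θ) is -5*cos(2*pi*θ)/(2*pi); evaluating from -1 to -1/2: ∫_{-1}^{-1/2} (5) sin(2*pi*θ) dθ = (5/(2*pi)) - (-5/(2*pi)) = 5/pi.
Directly, an antiderivative of (2) sin(2*pi*θ) is -cos(2*pi*θ)/pi; evaluating from -1/2 to 1/2: ∫_{-1/2}^{1/2} (2) sin(2*pi*θ) dθ = (1/pi) - (1/pi) = 0.
Directly, an antiderivative of (-4) sin(2*pi*θ) is 2*cos(2*pi*θ)/pi; evaluating from 1/2 to 1: ∫_{1/2}^{1} (-4) sin(2*pi*θ) dθ = (2/pi) - (-2/pi) = 4/pi.
Summing the pieces gives b_2 = 9/pi.

9/pi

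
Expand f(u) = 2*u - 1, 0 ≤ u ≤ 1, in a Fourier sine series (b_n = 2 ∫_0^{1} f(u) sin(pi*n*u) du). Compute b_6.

-2/(3*pi)

b_6 = 2 ∫_0^{1} (2*u - 1) sin(6*pi*u) du.
Integrating by parts (boundary term plus one more integral), an antiderivative of (2*u - 1) sin(6*pi*u) is -u*cos(6*pi*u)/(3*pi) + sin(6*pi*u)/(18*pi**2) + cos(6*pi*u)/(6*pi); evaluating from 0 to 1: ∫_{0}^{1} (2*u - 1) sin(6*pi*u) du = (-1/(6*pi)) - (1/(6*pi)) = -1/(3*pi).
Hence b_6 = 2·(-1/(3*pi)) = -2/(3*pi).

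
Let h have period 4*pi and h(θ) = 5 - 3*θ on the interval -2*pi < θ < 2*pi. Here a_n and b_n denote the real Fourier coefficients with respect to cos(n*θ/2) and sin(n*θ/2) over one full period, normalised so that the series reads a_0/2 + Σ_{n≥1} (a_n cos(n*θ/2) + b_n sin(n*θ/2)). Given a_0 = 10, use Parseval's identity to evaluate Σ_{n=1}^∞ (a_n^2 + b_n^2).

24*pi**2

Parseval: a_0^2/2 + Σ_{n≥1} (a_n^2+b_n^2) = (1/(2*pi)) ∫_{-2*pi}^{2*pi} h(θ)^2 dθ = 50 + 24*pi**2.
Subtract a_0^2/2 = 50: Σ (a_n^2+b_n^2) = 24*pi**2.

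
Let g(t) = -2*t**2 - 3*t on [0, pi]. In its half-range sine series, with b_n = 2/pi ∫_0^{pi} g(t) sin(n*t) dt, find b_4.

b_4 = 2/pi ∫_0^{pi} (-2*t**2 - 3*t) sin(4*t) dt.
Integrating by parts twice (tabular method), an antiderivative of (-2*t**2 - 3*t) sin(4*t) is t**2*cos(4*t)/2 - t*sin(4*t)/4 + 3*t*cos(4*t)/4 - 3*sin(4*t)/16 - cos(4*t)/16; evaluating from 0 to pi: ∫_{0}^{pi} (-2*t**2 - 3*t) sin(4*t) dt = (-1/16 + 3*pi/4 + pi**2/2) - (-1/16) = pi*(3 + 2*pi)/4.
Hence b_4 = (2/pi)·(pi*(3 + 2*pi)/4) = 3/2 + pi.

3/2 + pi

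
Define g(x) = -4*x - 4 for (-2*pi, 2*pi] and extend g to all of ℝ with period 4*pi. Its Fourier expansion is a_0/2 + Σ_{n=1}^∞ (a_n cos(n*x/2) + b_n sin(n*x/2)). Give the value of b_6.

b_6 = (1/(2*pi)) ∫_{-2*pi}^{2*pi} g(x) sin(3*x) dx.
Integrating by parts (boundary term plus one more integral), an antiderivative of (-4*x - 4) sin(3*x) is 4*x*cos(3*x)/3 - 4*sin(3*x)/9 + 4*cos(3*x)/3; evaluating from -2*pi to 2*pi: ∫_{-2*pi}^{2*pi} (-4*x - 4) sin(3*x) dx = (4/3 + 8*pi/3) - (4/3 - 8*pi/3) = 16*pi/3.
Hence b_6 = (1/(2*pi))·(16*pi/3) = 8/3.

8/3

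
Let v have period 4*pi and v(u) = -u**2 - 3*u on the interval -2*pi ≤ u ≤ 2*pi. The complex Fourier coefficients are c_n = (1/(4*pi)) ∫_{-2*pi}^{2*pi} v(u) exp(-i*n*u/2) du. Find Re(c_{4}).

-1/2

Since v is real-valued, Re(c_{4}) = (1/(4*pi)) ∫_{-2*pi}^{2*pi} v(u) cos(2*u) du = a_{4}/2.
Integrating by parts twice (tabular method), an antiderivative of (-u**2 - 3*u) cos(2*u) is -u**2*sin(2*u)/2 - 3*u*sin(2*u)/2 - u*cos(2*u)/2 + sin(2*u)/4 - 3*cos(2*u)/4; evaluating from -2*pi to 2*pi: ∫_{-2*pi}^{2*pi} (-u**2 - 3*u) cos(2*u) du = (-pi - 3/4) - (-3/4 + pi) = -2*pi.
Hence Re(c_{4}) = (1/(4*pi))·(-2*pi) = -1/2.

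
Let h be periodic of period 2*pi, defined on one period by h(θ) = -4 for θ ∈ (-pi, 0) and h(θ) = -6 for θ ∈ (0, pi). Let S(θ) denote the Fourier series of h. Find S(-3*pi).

θ = -3*pi differs from θ = -pi by -1 full period(s), and the series is 2*pi-periodic.
At θ = -pi the one-sided limits are h(-pi^-) = -6 and h(-pi^+) = -4.
By Dirichlet's theorem the series converges to their average, [(-6) + (-4)]/2 = -5.

-5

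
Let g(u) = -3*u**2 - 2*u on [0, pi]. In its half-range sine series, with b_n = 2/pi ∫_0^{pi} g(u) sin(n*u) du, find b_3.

-2*pi - 4/3 + 8/(9*pi)

b_3 = 2/pi ∫_0^{pi} (-3*u**2 - 2*u) sin(3*u) du.
Integrating by parts twice (tabular method), an antiderivative of (-3*u**2 - 2*u) sin(3*u) is u**2*cos(3*u) - 2*u*sin(3*u)/3 + 2*u*cos(3*u)/3 - 2*sin(3*u)/9 - 2*cos(3*u)/9; evaluating from 0 to pi: ∫_{0}^{pi} (-3*u**2 - 2*u) sin(3*u) du = (-pi**2 - 2*pi/3 + 2/9) - (-2/9) = -pi**2 - 2*pi/3 + 4/9.
Hence b_3 = (2/pi)·(-pi**2 - 2*pi/3 + 4/9) = -2*pi - 4/3 + 8/(9*pi).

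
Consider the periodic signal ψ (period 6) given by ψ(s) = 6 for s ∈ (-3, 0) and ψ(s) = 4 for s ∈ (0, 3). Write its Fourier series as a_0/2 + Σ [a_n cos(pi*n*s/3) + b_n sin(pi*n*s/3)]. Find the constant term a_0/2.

5

a_0 = 1/3 ∫_{-3}^{3} ψ(s) ds = 1/3 · (30) = 10.
So the constant term a_0/2 = 5.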